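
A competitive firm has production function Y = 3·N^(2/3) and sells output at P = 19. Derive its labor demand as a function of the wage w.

N(w) = 54872/w³

MP_N = (2/3)·3·N^(-1/3) = 2·N^(-1/3).
Setting P·MP_N = w: 38·N^(-1/3) = w.
Solving for N: N^(-1/3) = w/38, so N = (38/w)^(3).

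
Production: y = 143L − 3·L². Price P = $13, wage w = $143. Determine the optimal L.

L* = 22

The marginal product of L is MP_L = 143 − 6L.
A price-taking firm hires until the value of the marginal product equals the wage: P·MP_L = w, so 13·(143 − 6L) = 143.
Then 143 − 6L = 11, giving L = 22.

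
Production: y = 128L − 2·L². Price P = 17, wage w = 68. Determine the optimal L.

The marginal product of L is MP_L = 128 − 4L.
A price-taking firm hires until the value of the marginal product equals the wage: P·MP_L = w, so 17·(128 − 4L) = 68.
Then 128 − 4L = 4, giving L = 31.

L* = 31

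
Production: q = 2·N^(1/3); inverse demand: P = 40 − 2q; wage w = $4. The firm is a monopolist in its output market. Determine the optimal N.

N* = 8

Marginal revenue from the inverse demand is MR = 40 − 4q.
The marginal product is MP_N = (2/3)·N^(-2/3).
A monopolist hires until marginal revenue product equals the wage: MR·MP_N = w.
At N, q = 2·N^(1/3). Substituting and solving: (40 − 8·N^(1/3))·(2/3)·N^(-2/3) = 4 gives N = 8.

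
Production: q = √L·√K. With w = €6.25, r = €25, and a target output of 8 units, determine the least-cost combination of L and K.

Cost minimization requires the marginal rate of technical substitution to equal the input-price ratio: MP_L/MP_K = w/r.
Here MP_L/MP_K = (1/2)·(K/L)/(1/2) = (K/L). Setting this equal to 6.25/25 = 0.25 gives K = 0.25L.
Substituting into q = 8: L^(1/2)·(0.25L)^(1/2) = 8.
Solving, L = 16 and K = 4.

L* = 16, K* = 4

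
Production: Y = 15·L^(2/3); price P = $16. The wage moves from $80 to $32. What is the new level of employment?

L* = 125

From P·MP_L = w with MP_L = 10·L^(-1/3), the labor demand is L(w) = (160/w)^(3).
At w = 80: L = 8. At w = 32: L = 125.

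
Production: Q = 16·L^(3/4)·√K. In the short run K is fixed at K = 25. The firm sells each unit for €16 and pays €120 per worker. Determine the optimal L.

L* = 4096

With K = 25, MP_L = (3/4)·16·L^(-1/4)·25^(1/2) = 60·L^(-1/4).
Profit maximization for a price taker requires P·MP_L = w: 16·60·L^(-1/4) = 120.
So L^(-1/4) = 0.125, which gives L = 4096.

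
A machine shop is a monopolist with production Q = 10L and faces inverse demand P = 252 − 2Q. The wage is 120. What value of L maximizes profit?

L* = 6

Marginal revenue from the inverse demand is MR = 252 − 4Q.
The marginal product is MP_L = 10.
A monopolist hires until marginal revenue product equals the wage: MR·MP_L = w.
(252 − 40L)·10 = 120, so L = 6.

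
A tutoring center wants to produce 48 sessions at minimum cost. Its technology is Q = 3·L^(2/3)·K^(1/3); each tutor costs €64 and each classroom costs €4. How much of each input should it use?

Cost minimization requires the marginal rate of technical substitution to equal the input-price ratio: MP_L/MP_K = w/r.
Here MP_L/MP_K = (2/3)·(K/L)/(1/3) = 2·(K/L). Setting this equal to 64/4 = 16 gives K = 8L.
Substituting into Q = 48: 3·L^(2/3)·(8L)^(1/3) = 48.
Solving, L = 8 and K = 64.

L* = 8, K* = 64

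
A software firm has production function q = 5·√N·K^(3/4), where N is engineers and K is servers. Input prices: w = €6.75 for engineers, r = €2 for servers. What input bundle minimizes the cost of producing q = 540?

N* = 16, K* = 81

Cost minimization requires the marginal rate of technical substitution to equal the input-price ratio: MP_N/MP_K = w/r.
Here MP_N/MP_K = (1/2)·(K/N)/(3/4) = (2/3)·(K/N). Setting this equal to 6.75/2 = 3.375 gives K = 5.0625N.
Substituting into q = 540: 5·N^(1/2)·(5.0625N)^(3/4) = 540.
Solving, N = 16 and K = 81.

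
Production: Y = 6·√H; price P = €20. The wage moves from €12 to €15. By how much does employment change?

ΔH = -9

From P·MP_H = w with MP_H = 3·H^(-1/2), the labor demand is H(w) = (60/w)^(2).
At w = 12: H = 25. At w = 15: H = 16.
ΔH = 16 − 25 = -9.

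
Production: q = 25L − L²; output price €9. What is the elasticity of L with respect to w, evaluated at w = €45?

From P·MP_L = w with MP_L = 25 − 2L, labor demand is L(w) = (25 − w/9)/2.
dL/dw = −1/(18) = -1/18.
At w = 45, L = 10, so ε = (dL/dw)·(w/L) = (-1/18)·(45/10) = -0.25.

ε = -0.25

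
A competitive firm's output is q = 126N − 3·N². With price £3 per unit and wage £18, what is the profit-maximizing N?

The marginal product of N is MP_N = 126 − 6N.
A price-taking firm hires until the value of the marginal product equals the wage: P·MP_N = w, so 3·(126 − 6N) = 18.
Then 126 − 6N = 6, giving N = 20.

N* = 20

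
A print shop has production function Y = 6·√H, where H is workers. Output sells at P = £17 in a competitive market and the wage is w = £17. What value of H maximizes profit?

H* = 9

MP_H = (1/2)·6·H^(-1/2) = 3·H^(-1/2).
Profit maximization for a price taker requires P·MP_H = w: 17·3·H^(-1/2) = 17.
So H^(-1/2) = 1/3, which gives H = 9.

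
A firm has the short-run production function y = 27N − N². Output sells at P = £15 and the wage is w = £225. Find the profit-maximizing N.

N* = 6

The marginal product of N is MP_N = 27 − 2N.
A price-taking firm hires until the value of the marginal product equals the wage: P·MP_N = w, so 15·(27 − 2N) = 225.
Then 27 − 2N = 15, giving N = 6.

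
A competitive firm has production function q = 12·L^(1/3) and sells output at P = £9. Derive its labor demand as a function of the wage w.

L(w) = (36/w)^(3/2)

MP_L = (1/3)·12·L^(-2/3) = 4·L^(-2/3).
Setting P·MP_L = w: 36·L^(-2/3) = w.
Solving for L: L^(-2/3) = w/36, so L = (36/w)^(3/2).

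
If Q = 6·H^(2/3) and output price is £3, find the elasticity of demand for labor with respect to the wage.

MP_H = (2/3)·6·H^(-1/3), so P·MP_H = w gives 12·H^(-1/3) = w.
Solving, H(w) = (12/w)^(3). This is a constant-elasticity form: H ∝ w^(−3), so ε = −3.

ε = -3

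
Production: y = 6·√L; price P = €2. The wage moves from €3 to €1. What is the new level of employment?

From P·MP_L = w with MP_L = 3·L^(-1/2), the labor demand is L(w) = (6/w)^(2).
At w = 3: L = 4. At w = 1: L = 36.

L* = 36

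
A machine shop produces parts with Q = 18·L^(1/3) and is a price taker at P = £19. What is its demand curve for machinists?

MP_L = (1/3)·18·L^(-2/3) = 6·L^(-2/3).
Setting P·MP_L = w: 114·L^(-2/3) = w.
Solving for L: L^(-2/3) = w/114, so L = (114/w)^(3/2).

L(w) = (114/w)^(3/2)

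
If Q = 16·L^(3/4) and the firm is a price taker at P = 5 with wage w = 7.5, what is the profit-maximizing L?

MP_L = (3/4)·16·L^(-1/4) = 12·L^(-1/4).
Profit maximization for a price taker requires P·MP_L = w: 5·12·L^(-1/4) = 7.5.
So L^(-1/4) = 0.125, which gives L = 4096.

L* = 4096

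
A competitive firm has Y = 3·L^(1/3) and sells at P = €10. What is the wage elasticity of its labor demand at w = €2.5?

MP_L = (1/3)·3·L^(-2/3), so P·MP_L = w gives 10·L^(-2/3) = w.
Solving, L(w) = (10/w)^(3/2). This is a constant-elasticity form: L ∝ w^(−3/2), so ε = −3/2.

ε = -1.5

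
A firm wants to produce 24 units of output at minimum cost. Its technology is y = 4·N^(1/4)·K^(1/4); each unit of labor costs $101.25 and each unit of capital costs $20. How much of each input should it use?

Cost minimization requires the marginal rate of technical substitution to equal the input-price ratio: MP_N/MP_K = w/r.
Here MP_N/MP_K = (1/4)·(K/N)/(1/4) = (K/N). Setting this equal to 101.25/20 = 5.0625 gives K = 5.0625N.
Substituting into y = 24: 4·N^(1/4)·(5.0625N)^(1/4) = 24.
Solving, N = 16 and K = 81.

N* = 16, K* = 81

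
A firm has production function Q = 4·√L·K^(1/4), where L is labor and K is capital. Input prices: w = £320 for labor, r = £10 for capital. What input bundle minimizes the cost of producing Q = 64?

Cost minimization requires the marginal rate of technical substitution to equal the input-price ratio: MP_L/MP_K = w/r.
Here MP_L/MP_K = (1/2)·(K/L)/(1/4) = 2·(K/L). Setting this equal to 320/10 = 32 gives K = 16L.
Substituting into Q = 64: 4·L^(1/2)·(16L)^(1/4) = 64.
Solving, L = 16 and K = 256.

L* = 16, K* = 256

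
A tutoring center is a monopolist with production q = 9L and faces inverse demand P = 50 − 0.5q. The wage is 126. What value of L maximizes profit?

L* = 4

Marginal revenue from the inverse demand is MR = 50 − q.
The marginal product is MP_L = 9.
A monopolist hires until marginal revenue product equals the wage: MR·MP_L = w.
(50 − 9L)·9 = 126, so L = 4.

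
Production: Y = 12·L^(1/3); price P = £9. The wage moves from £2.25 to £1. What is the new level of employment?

L* = 216

From P·MP_L = w with MP_L = 4·L^(-2/3), the labor demand is L(w) = (36/w)^(3/2).
At w = 2.25: L = 64. At w = 1: L = 216.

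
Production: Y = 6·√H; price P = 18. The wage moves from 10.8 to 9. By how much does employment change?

From P·MP_H = w with MP_H = 3·H^(-1/2), the labor demand is H(w) = (54/w)^(2).
At w = 10.8: H = 25. At w = 9: H = 36.
ΔH = 36 − 25 = 11.

ΔH = 11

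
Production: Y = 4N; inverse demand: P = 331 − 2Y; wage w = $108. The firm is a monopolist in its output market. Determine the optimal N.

N* = 19

Marginal revenue from the inverse demand is MR = 331 − 4Y.
The marginal product is MP_N = 4.
A monopolist hires until marginal revenue product equals the wage: MR·MP_N = w.
(331 − 16N)·4 = 108, so N = 19.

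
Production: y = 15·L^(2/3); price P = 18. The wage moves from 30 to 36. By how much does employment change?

From P·MP_L = w with MP_L = 10·L^(-1/3), the labor demand is L(w) = (180/w)^(3).
At w = 30: L = 216. At w = 36: L = 125.
ΔL = 125 − 216 = -91.

ΔL = -91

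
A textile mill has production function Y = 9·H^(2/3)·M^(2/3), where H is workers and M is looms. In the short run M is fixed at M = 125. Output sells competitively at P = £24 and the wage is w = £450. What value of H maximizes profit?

H* = 512

With M = 125, MP_H = (2/3)·9·H^(-1/3)·125^(2/3) = 150·H^(-1/3).
Profit maximization for a price taker requires P·MP_H = w: 24·150·H^(-1/3) = 450.
So H^(-1/3) = 0.125, which gives H = 512.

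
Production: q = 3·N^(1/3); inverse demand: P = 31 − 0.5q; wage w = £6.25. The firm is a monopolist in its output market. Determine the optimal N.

Marginal revenue from the inverse demand is MR = 31 − q.
The marginal product is MP_N = N^(-2/3).
A monopolist hires until marginal revenue product equals the wage: MR·MP_N = w.
At N, q = 3·N^(1/3). Substituting and solving: (31 − 3·N^(1/3))·N^(-2/3) = 6.25 gives N = 8.

N* = 8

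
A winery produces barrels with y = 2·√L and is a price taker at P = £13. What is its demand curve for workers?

L(w) = 169/w²

MP_L = (1/2)·2·L^(-1/2) = L^(-1/2).
Setting P·MP_L = w: 13·L^(-1/2) = w.
Solving for L: L^(-1/2) = w/13, so L = (13/w)^(2).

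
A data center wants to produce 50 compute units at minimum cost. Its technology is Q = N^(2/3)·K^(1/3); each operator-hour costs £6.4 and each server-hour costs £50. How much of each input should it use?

Cost minimization requires the marginal rate of technical substitution to equal the input-price ratio: MP_N/MP_K = w/r.
Here MP_N/MP_K = (2/3)·(K/N)/(1/3) = 2·(K/N). Setting this equal to 6.4/50 = 0.128 gives K = 0.064N.
Substituting into Q = 50: N^(2/3)·(0.064N)^(1/3) = 50.
Solving, N = 125 and K = 8.

N* = 125, K* = 8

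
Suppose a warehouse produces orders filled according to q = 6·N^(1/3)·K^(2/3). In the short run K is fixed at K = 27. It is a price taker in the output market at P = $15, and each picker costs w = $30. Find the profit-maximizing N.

N* = 27

With K = 27, MP_N = (1/3)·6·N^(-2/3)·27^(2/3) = 18·N^(-2/3).
Profit maximization for a price taker requires P·MP_N = w: 15·18·N^(-2/3) = 30.
So N^(-2/3) = 1/9, which gives N = 27.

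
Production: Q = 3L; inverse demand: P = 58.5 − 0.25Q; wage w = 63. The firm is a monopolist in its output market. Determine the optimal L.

Marginal revenue from the inverse demand is MR = 58.5 − 0.5Q.
The marginal product is MP_L = 3.
A monopolist hires until marginal revenue product equals the wage: MR·MP_L = w.
(58.5 − 1.5L)·3 = 63, so L = 25.

L* = 25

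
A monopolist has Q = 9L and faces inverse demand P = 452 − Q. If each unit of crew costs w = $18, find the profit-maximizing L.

L* = 25

Marginal revenue from the inverse demand is MR = 452 − 2Q.
The marginal product is MP_L = 9.
A monopolist hires until marginal revenue product equals the wage: MR·MP_L = w.
(452 − 18L)·9 = 18, so L = 25.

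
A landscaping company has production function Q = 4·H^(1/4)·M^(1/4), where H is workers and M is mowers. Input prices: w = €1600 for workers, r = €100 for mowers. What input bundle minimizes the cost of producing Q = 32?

H* = 16, M* = 256

Cost minimization requires the marginal rate of technical substitution to equal the input-price ratio: MP_H/MP_M = w/r.
Here MP_H/MP_M = (1/4)·(M/H)/(1/4) = (M/H). Setting this equal to 1600/100 = 16 gives M = 16H.
Substituting into Q = 32: 4·H^(1/4)·(16H)^(1/4) = 32.
Solving, H = 16 and M = 256.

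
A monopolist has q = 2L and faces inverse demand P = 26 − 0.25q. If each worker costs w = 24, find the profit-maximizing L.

Marginal revenue from the inverse demand is MR = 26 − 0.5q.
The marginal product is MP_L = 2.
A monopolist hires until marginal revenue product equals the wage: MR·MP_L = w.
(26 − L)·2 = 24, so L = 14.

L* = 14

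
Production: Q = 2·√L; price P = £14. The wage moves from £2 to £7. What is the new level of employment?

From P·MP_L = w with MP_L = L^(-1/2), the labor demand is L(w) = (14/w)^(2).
At w = 2: L = 49. At w = 7: L = 4.

L* = 4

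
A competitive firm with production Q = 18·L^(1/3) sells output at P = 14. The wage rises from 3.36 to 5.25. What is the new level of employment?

From P·MP_L = w with MP_L = 6·L^(-2/3), the labor demand is L(w) = (84/w)^(3/2).
At w = 3.36: L = 125. At w = 5.25: L = 64.

L* = 64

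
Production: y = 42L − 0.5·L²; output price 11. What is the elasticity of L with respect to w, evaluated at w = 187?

ε = -0.68

From P·MP_L = w with MP_L = 42 − L, labor demand is L(w) = 42 − w/11.
dL/dw = −1/(11) = -1/11.
At w = 187, L = 25, so ε = (dL/dw)·(w/L) = (-1/11)·(187/25) = -0.68.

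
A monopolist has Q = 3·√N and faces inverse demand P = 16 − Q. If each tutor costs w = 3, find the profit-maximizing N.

Marginal revenue from the inverse demand is MR = 16 − 2Q.
The marginal product is MP_N = 1.5·N^(-1/2).
A monopolist hires until marginal revenue product equals the wage: MR·MP_N = w.
At N, Q = 3·√N. Substituting and solving: (16 − 6·√N)·1.5·N^(-1/2) = 3 gives N = 4.

N* = 4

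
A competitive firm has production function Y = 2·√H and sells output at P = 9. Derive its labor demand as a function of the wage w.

H(w) = 81/w²

MP_H = (1/2)·2·H^(-1/2) = H^(-1/2).
Setting P·MP_H = w: 9·H^(-1/2) = w.
Solving for H: H^(-1/2) = w/9, so H = (9/w)^(2).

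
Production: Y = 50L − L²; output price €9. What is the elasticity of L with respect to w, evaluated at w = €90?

From P·MP_L = w with MP_L = 50 − 2L, labor demand is L(w) = (50 − w/9)/2.
dL/dw = −1/(18) = -1/18.
At w = 90, L = 20, so ε = (dL/dw)·(w/L) = (-1/18)·(90/20) = -0.25.

ε = -0.25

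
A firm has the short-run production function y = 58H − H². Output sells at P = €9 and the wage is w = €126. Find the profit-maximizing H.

H* = 22

The marginal product of H is MP_H = 58 − 2H.
A price-taking firm hires until the value of the marginal product equals the wage: P·MP_H = w, so 9·(58 − 2H) = 126.
Then 58 − 2H = 14, giving H = 22.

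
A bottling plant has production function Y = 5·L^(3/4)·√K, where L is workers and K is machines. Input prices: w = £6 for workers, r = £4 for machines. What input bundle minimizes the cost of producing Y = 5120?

L* = 256, K* = 256

Cost minimization requires the marginal rate of technical substitution to equal the input-price ratio: MP_L/MP_K = w/r.
Here MP_L/MP_K = (3/4)·(K/L)/(1/2) = 1.5·(K/L). Setting this equal to 6/4 = 1.5 gives K = L.
Substituting into Y = 5120: 5·L^(3/4)·(L)^(1/2) = 5120.
Solving, L = 256 and K = 256.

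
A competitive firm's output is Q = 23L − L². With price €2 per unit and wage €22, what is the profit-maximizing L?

The marginal product of L is MP_L = 23 − 2L.
A price-taking firm hires until the value of the marginal product equals the wage: P·MP_L = w, so 2·(23 − 2L) = 22.
Then 23 − 2L = 11, giving L = 6.

L* = 6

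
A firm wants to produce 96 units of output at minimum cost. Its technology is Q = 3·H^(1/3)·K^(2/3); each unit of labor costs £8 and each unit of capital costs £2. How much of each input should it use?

H* = 8, K* = 64

Cost minimization requires the marginal rate of technical substitution to equal the input-price ratio: MP_H/MP_K = w/r.
Here MP_H/MP_K = (1/3)·(K/H)/(2/3) = 0.5·(K/H). Setting this equal to 8/2 = 4 gives K = 8H.
Substituting into Q = 96: 3·H^(1/3)·(8H)^(2/3) = 96.
Solving, H = 8 and K = 64.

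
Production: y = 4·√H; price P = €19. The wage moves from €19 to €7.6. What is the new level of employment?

H* = 25

From P·MP_H = w with MP_H = 2·H^(-1/2), the labor demand is H(w) = (38/w)^(2).
At w = 19: H = 4. At w = 7.6: H = 25.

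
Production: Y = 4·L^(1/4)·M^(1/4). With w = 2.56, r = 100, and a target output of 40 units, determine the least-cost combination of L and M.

L* = 625, M* = 16

Cost minimization requires the marginal rate of technical substitution to equal the input-price ratio: MP_L/MP_M = w/r.
Here MP_L/MP_M = (1/4)·(M/L)/(1/4) = (M/L). Setting this equal to 2.56/100 = 0.0256 gives M = 0.0256L.
Substituting into Y = 40: 4·L^(1/4)·(0.0256L)^(1/4) = 40.
Solving, L = 625 and M = 16.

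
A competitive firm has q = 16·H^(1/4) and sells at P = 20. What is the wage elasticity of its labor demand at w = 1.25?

MP_H = (1/4)·16·H^(-3/4), so P·MP_H = w gives 80·H^(-3/4) = w.
Solving, H(w) = (80/w)^(4/3). This is a constant-elasticity form: H ∝ w^(−4/3), so ε = −4/3.

ε = -4/3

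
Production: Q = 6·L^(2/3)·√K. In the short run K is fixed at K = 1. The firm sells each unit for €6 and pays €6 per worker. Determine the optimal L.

L* = 64

With K = 1, MP_L = (2/3)·6·L^(-1/3)·1^(1/2) = 4·L^(-1/3).
Profit maximization for a price taker requires P·MP_L = w: 6·4·L^(-1/3) = 6.
So L^(-1/3) = 0.25, which gives L = 64.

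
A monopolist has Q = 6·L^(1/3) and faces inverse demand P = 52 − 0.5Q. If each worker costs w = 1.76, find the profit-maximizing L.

L* = 125

Marginal revenue from the inverse demand is MR = 52 − Q.
The marginal product is MP_L = 2·L^(-2/3).
A monopolist hires until marginal revenue product equals the wage: MR·MP_L = w.
At L, Q = 6·L^(1/3). Substituting and solving: (52 − 6·L^(1/3))·2·L^(-2/3) = 1.76 gives L = 125.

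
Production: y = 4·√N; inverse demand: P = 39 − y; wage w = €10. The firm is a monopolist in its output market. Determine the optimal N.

N* = 9

Marginal revenue from the inverse demand is MR = 39 − 2y.
The marginal product is MP_N = 2·N^(-1/2).
A monopolist hires until marginal revenue product equals the wage: MR·MP_N = w.
At N, y = 4·√N. Substituting and solving: (39 − 8·√N)·2·N^(-1/2) = 10 gives N = 9.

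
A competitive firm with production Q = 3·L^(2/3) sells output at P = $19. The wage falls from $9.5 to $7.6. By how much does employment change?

ΔL = 61

From P·MP_L = w with MP_L = 2·L^(-1/3), the labor demand is L(w) = (38/w)^(3).
At w = 9.5: L = 64. At w = 7.6: L = 125.
ΔL = 125 − 64 = 61.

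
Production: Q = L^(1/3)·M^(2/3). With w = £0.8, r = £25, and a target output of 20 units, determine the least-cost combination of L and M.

Cost minimization requires the marginal rate of technical substitution to equal the input-price ratio: MP_L/MP_M = w/r.
Here MP_L/MP_M = (1/3)·(M/L)/(2/3) = 0.5·(M/L). Setting this equal to 0.8/25 = 0.032 gives M = 0.064L.
Substituting into Q = 20: L^(1/3)·(0.064L)^(2/3) = 20.
Solving, L = 125 and M = 8.

L* = 125, M* = 8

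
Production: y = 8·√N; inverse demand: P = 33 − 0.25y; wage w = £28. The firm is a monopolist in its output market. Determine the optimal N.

Marginal revenue from the inverse demand is MR = 33 − 0.5y.
The marginal product is MP_N = 4·N^(-1/2).
A monopolist hires until marginal revenue product equals the wage: MR·MP_N = w.
At N, y = 8·√N. Substituting and solving: (33 − 4·√N)·4·N^(-1/2) = 28 gives N = 9.

N* = 9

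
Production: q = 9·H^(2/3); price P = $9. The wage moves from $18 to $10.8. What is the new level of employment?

From P·MP_H = w with MP_H = 6·H^(-1/3), the labor demand is H(w) = (54/w)^(3).
At w = 18: H = 27. At w = 10.8: H = 125.

H* = 125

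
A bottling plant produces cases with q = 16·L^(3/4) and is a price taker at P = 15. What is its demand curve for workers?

L(w) = (180/w)^(4)

MP_L = (3/4)·16·L^(-1/4) = 12·L^(-1/4).
Setting P·MP_L = w: 180·L^(-1/4) = w.
Solving for L: L^(-1/4) = w/180, so L = (180/w)^(4).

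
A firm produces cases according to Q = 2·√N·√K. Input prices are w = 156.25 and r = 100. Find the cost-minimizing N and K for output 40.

N* = 16, K* = 25

Cost minimization requires the marginal rate of technical substitution to equal the input-price ratio: MP_N/MP_K = w/r.
Here MP_N/MP_K = (1/2)·(K/N)/(1/2) = (K/N). Setting this equal to 156.25/100 = 1.5625 gives K = 1.5625N.
Substituting into Q = 40: 2·N^(1/2)·(1.5625N)^(1/2) = 40.
Solving, N = 16 and K = 25.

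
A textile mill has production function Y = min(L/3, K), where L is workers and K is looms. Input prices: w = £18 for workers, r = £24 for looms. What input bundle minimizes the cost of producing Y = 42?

L* = 126, K* = 42

With a fixed-proportions technology, the cost-minimizing bundle uses no slack in either input: L/3 = K = Y.
So L = 3·42 = 126 and K = 42.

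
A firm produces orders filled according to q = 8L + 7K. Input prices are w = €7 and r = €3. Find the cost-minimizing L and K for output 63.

L* = 0, K* = 9

The inputs are perfect substitutes, so the firm uses whichever has the lower cost per unit of output.
Cost per unit of output via L is w/8 = 0.875; via K it is r/7 = 3/7. K is cheaper.
Producing q = 63 with K alone: L = 0, K = 9.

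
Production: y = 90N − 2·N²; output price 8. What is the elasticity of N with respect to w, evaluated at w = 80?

ε = -0.125

From P·MP_N = w with MP_N = 90 − 4N, labor demand is N(w) = (90 − w/8)/4.
dN/dw = −1/(32) = -0.03125.
At w = 80, N = 20, so ε = (dN/dw)·(w/N) = (-0.03125)·(80/20) = -0.125.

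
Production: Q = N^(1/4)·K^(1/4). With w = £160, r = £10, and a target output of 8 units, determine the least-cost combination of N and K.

Cost minimization requires the marginal rate of technical substitution to equal the input-price ratio: MP_N/MP_K = w/r.
Here MP_N/MP_K = (1/4)·(K/N)/(1/4) = (K/N). Setting this equal to 160/10 = 16 gives K = 16N.
Substituting into Q = 8: N^(1/4)·(16N)^(1/4) = 8.
Solving, N = 16 and K = 256.

N* = 16, K* = 256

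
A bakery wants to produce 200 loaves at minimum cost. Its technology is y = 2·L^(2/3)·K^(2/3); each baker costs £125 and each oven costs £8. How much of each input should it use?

Cost minimization requires the marginal rate of technical substitution to equal the input-price ratio: MP_L/MP_K = w/r.
Here MP_L/MP_K = (2/3)·(K/L)/(2/3) = (K/L). Setting this equal to 125/8 = 15.625 gives K = 15.625L.
Substituting into y = 200: 2·L^(2/3)·(15.625L)^(2/3) = 200.
Solving, L = 8 and K = 125.

L* = 8, K* = 125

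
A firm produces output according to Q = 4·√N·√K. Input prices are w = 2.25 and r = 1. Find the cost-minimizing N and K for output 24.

N* = 4, K* = 9

Cost minimization requires the marginal rate of technical substitution to equal the input-price ratio: MP_N/MP_K = w/r.
Here MP_N/MP_K = (1/2)·(K/N)/(1/2) = (K/N). Setting this equal to 2.25/1 = 2.25 gives K = 2.25N.
Substituting into Q = 24: 4·N^(1/2)·(2.25N)^(1/2) = 24.
Solving, N = 4 and K = 9.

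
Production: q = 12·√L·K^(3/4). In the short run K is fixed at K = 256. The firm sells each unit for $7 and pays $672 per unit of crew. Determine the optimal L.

L* = 16

With K = 256, MP_L = (1/2)·12·L^(-1/2)·256^(3/4) = 384·L^(-1/2).
Profit maximization for a price taker requires P·MP_L = w: 7·384·L^(-1/2) = 672.
So L^(-1/2) = 0.25, which gives L = 16.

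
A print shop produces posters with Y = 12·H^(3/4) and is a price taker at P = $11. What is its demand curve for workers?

MP_H = (3/4)·12·H^(-1/4) = 9·H^(-1/4).
Setting P·MP_H = w: 99·H^(-1/4) = w.
Solving for H: H^(-1/4) = w/99, so H = (99/w)^(4).

H(w) = (99/w)^(4)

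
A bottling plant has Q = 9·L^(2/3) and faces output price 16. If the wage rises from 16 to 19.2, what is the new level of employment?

L* = 125

From P·MP_L = w with MP_L = 6·L^(-1/3), the labor demand is L(w) = (96/w)^(3).
At w = 16: L = 216. At w = 19.2: L = 125.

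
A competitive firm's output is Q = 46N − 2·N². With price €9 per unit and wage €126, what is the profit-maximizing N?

The marginal product of N is MP_N = 46 − 4N.
A price-taking firm hires until the value of the marginal product equals the wage: P·MP_N = w, so 9·(46 − 4N) = 126.
Then 46 − 4N = 14, giving N = 8.

N* = 8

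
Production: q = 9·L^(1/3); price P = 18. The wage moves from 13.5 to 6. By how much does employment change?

From P·MP_L = w with MP_L = 3·L^(-2/3), the labor demand is L(w) = (54/w)^(3/2).
At w = 13.5: L = 8. At w = 6: L = 27.
ΔL = 27 − 8 = 19.

ΔL = 19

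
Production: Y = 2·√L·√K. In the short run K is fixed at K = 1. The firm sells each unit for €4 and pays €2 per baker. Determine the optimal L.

L* = 4

With K = 1, MP_L = (1/2)·2·L^(-1/2)·1^(1/2) = L^(-1/2).
Profit maximization for a price taker requires P·MP_L = w: 4·L^(-1/2) = 2.
So L^(-1/2) = 0.5, which gives L = 4.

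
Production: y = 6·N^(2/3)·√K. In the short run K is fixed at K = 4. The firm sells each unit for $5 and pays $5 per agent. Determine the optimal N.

N* = 512

With K = 4, MP_N = (2/3)·6·N^(-1/3)·4^(1/2) = 8·N^(-1/3).
Profit maximization for a price taker requires P·MP_N = w: 5·8·N^(-1/3) = 5.
So N^(-1/3) = 0.125, which gives N = 512.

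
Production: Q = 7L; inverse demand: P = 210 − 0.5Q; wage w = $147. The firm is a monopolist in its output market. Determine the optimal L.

Marginal revenue from the inverse demand is MR = 210 − Q.
The marginal product is MP_L = 7.
A monopolist hires until marginal revenue product equals the wage: MR·MP_L = w.
(210 − 7L)·7 = 147, so L = 27.

L* = 27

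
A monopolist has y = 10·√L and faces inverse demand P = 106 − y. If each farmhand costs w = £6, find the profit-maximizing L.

L* = 25

Marginal revenue from the inverse demand is MR = 106 − 2y.
The marginal product is MP_L = 5·L^(-1/2).
A monopolist hires until marginal revenue product equals the wage: MR·MP_L = w.
At L, y = 10·√L. Substituting and solving: (106 − 20·√L)·5·L^(-1/2) = 6 gives L = 25.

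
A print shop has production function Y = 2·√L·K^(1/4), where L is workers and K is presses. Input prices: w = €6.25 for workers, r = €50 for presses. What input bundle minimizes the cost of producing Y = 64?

L* = 256, K* = 16

Cost minimization requires the marginal rate of technical substitution to equal the input-price ratio: MP_L/MP_K = w/r.
Here MP_L/MP_K = (1/2)·(K/L)/(1/4) = 2·(K/L). Setting this equal to 6.25/50 = 0.125 gives K = 0.0625L.
Substituting into Y = 64: 2·L^(1/2)·(0.0625L)^(1/4) = 64.
Solving, L = 256 and K = 16.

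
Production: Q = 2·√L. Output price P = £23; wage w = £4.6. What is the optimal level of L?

MP_L = (1/2)·2·L^(-1/2) = L^(-1/2).
Profit maximization for a price taker requires P·MP_L = w: 23·L^(-1/2) = 4.6.
So L^(-1/2) = 0.2, which gives L = 25.

L* = 25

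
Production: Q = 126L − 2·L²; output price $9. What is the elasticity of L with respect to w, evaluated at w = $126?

From P·MP_L = w with MP_L = 126 − 4L, labor demand is L(w) = (126 − w/9)/4.
dL/dw = −1/(36) = -1/36.
At w = 126, L = 28, so ε = (dL/dw)·(w/L) = (-1/36)·(126/28) = -0.125.

ε = -0.125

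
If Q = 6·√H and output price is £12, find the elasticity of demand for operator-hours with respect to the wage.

MP_H = (1/2)·6·H^(-1/2), so P·MP_H = w gives 36·H^(-1/2) = w.
Solving, H(w) = (36/w)^(2). This is a constant-elasticity form: H ∝ w^(−2), so ε = −2.

ε = -2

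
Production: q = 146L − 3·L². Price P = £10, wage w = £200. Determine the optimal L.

The marginal product of L is MP_L = 146 − 6L.
A price-taking firm hires until the value of the marginal product equals the wage: P·MP_L = w, so 10·(146 − 6L) = 200.
Then 146 − 6L = 20, giving L = 21.

L* = 21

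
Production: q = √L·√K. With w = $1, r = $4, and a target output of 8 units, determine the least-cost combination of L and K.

Cost minimization requires the marginal rate of technical substitution to equal the input-price ratio: MP_L/MP_K = w/r.
Here MP_L/MP_K = (1/2)·(K/L)/(1/2) = (K/L). Setting this equal to 1/4 = 0.25 gives K = 0.25L.
Substituting into q = 8: L^(1/2)·(0.25L)^(1/2) = 8.
Solving, L = 16 and K = 4.

L* = 16, K* = 4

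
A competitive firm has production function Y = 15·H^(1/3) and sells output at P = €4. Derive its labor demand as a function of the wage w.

MP_H = (1/3)·15·H^(-2/3) = 5·H^(-2/3).
Setting P·MP_H = w: 20·H^(-2/3) = w.
Solving for H: H^(-2/3) = w/20, so H = (20/w)^(3/2).

H(w) = (20/w)^(3/2)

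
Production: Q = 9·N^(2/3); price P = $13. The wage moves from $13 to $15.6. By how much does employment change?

ΔN = -91

From P·MP_N = w with MP_N = 6·N^(-1/3), the labor demand is N(w) = (78/w)^(3).
At w = 13: N = 216. At w = 15.6: N = 125.
ΔN = 125 − 216 = -91.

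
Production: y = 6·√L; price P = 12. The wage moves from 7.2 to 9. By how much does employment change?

From P·MP_L = w with MP_L = 3·L^(-1/2), the labor demand is L(w) = (36/w)^(2).
At w = 7.2: L = 25. At w = 9: L = 16.
ΔL = 16 − 25 = -9.

ΔL = -9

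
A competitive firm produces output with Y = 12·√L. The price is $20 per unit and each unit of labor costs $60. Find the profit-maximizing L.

L* = 4

MP_L = (1/2)·12·L^(-1/2) = 6·L^(-1/2).
Profit maximization for a price taker requires P·MP_L = w: 20·6·L^(-1/2) = 60.
So L^(-1/2) = 0.5, which gives L = 4.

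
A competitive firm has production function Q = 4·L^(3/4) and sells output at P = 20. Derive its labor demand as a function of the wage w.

MP_L = (3/4)·4·L^(-1/4) = 3·L^(-1/4).
Setting P·MP_L = w: 60·L^(-1/4) = w.
Solving for L: L^(-1/4) = w/60, so L = (60/w)^(4).

L(w) = (60/w)^(4)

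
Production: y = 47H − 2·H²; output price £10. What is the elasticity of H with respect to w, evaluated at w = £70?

ε = -0.175

From P·MP_H = w with MP_H = 47 − 4H, labor demand is H(w) = (47 − w/10)/4.
dH/dw = −1/(40) = -0.025.
At w = 70, H = 10, so ε = (dH/dw)·(w/H) = (-0.025)·(70/10) = -0.175.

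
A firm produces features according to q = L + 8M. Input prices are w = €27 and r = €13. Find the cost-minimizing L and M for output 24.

L* = 0, M* = 3

The inputs are perfect substitutes, so the firm uses whichever has the lower cost per unit of output.
Cost per unit of output via L is 27; via M it is 1.625. M is cheaper.
Producing q = 24 with M alone: L = 0, M = 3.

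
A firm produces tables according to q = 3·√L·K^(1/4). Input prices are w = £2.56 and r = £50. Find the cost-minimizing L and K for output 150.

L* = 625, K* = 16

Cost minimization requires the marginal rate of technical substitution to equal the input-price ratio: MP_L/MP_K = w/r.
Here MP_L/MP_K = (1/2)·(K/L)/(1/4) = 2·(K/L). Setting this equal to 2.56/50 = 0.0512 gives K = 0.0256L.
Substituting into q = 150: 3·L^(1/2)·(0.0256L)^(1/4) = 150.
Solving, L = 625 and K = 16.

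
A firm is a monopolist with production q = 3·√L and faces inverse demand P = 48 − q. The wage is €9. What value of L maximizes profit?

Marginal revenue from the inverse demand is MR = 48 − 2q.
The marginal product is MP_L = 1.5·L^(-1/2).
A monopolist hires until marginal revenue product equals the wage: MR·MP_L = w.
At L, q = 3·√L. Substituting and solving: (48 − 6·√L)·1.5·L^(-1/2) = 9 gives L = 16.

L* = 16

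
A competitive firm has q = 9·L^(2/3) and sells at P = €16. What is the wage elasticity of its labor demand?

MP_L = (2/3)·9·L^(-1/3), so P·MP_L = w gives 96·L^(-1/3) = w.
Solving, L(w) = (96/w)^(3). This is a constant-elasticity form: L ∝ w^(−3), so ε = −3.

ε = -3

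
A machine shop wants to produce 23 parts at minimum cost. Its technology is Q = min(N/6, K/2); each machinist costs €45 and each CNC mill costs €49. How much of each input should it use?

With a fixed-proportions technology, the cost-minimizing bundle uses no slack in either input: N/6 = K/2 = Q.
So N = 6·23 = 138 and K = 2·23 = 46.

N* = 138, K* = 46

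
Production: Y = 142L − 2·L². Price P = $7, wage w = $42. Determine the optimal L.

The marginal product of L is MP_L = 142 − 4L.
A price-taking firm hires until the value of the marginal product equals the wage: P·MP_L = w, so 7·(142 − 4L) = 42.
Then 142 − 4L = 6, giving L = 34.

L* = 34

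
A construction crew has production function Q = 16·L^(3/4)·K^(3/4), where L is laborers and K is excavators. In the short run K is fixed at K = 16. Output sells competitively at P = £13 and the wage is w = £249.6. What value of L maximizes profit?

L* = 625

With K = 16, MP_L = (3/4)·16·L^(-1/4)·16^(3/4) = 96·L^(-1/4).
Profit maximization for a price taker requires P·MP_L = w: 13·96·L^(-1/4) = 249.6.
So L^(-1/4) = 0.2, which gives L = 625.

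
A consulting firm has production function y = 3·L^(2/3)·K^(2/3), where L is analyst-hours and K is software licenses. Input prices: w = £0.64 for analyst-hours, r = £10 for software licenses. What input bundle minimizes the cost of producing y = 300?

Cost minimization requires the marginal rate of technical substitution to equal the input-price ratio: MP_L/MP_K = w/r.
Here MP_L/MP_K = (2/3)·(K/L)/(2/3) = (K/L). Setting this equal to 0.64/10 = 0.064 gives K = 0.064L.
Substituting into y = 300: 3·L^(2/3)·(0.064L)^(2/3) = 300.
Solving, L = 125 and K = 8.

L* = 125, K* = 8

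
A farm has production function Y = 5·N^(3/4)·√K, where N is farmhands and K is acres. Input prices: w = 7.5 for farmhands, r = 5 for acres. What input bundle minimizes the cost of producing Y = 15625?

Cost minimization requires the marginal rate of technical substitution to equal the input-price ratio: MP_N/MP_K = w/r.
Here MP_N/MP_K = (3/4)·(K/N)/(1/2) = 1.5·(K/N). Setting this equal to 7.5/5 = 1.5 gives K = N.
Substituting into Y = 15625: 5·N^(3/4)·(N)^(1/2) = 15625.
Solving, N = 625 and K = 625.

N* = 625, K* = 625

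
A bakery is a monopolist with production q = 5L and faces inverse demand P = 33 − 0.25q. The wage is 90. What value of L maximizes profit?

Marginal revenue from the inverse demand is MR = 33 − 0.5q.
The marginal product is MP_L = 5.
A monopolist hires until marginal revenue product equals the wage: MR·MP_L = w.
(33 − 2.5L)·5 = 90, so L = 6.

L* = 6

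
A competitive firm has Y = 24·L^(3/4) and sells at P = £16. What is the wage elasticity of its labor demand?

MP_L = (3/4)·24·L^(-1/4), so P·MP_L = w gives 288·L^(-1/4) = w.
Solving, L(w) = (288/w)^(4). This is a constant-elasticity form: L ∝ w^(−4), so ε = −4.

ε = -4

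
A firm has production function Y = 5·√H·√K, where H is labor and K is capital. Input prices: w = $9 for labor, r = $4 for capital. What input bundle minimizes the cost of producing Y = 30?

H* = 4, K* = 9

Cost minimization requires the marginal rate of technical substitution to equal the input-price ratio: MP_H/MP_K = w/r.
Here MP_H/MP_K = (1/2)·(K/H)/(1/2) = (K/H). Setting this equal to 9/4 = 2.25 gives K = 2.25H.
Substituting into Y = 30: 5·H^(1/2)·(2.25H)^(1/2) = 30.
Solving, H = 4 and K = 9.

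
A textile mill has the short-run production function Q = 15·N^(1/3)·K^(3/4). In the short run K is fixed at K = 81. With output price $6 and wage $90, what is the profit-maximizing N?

N* = 27

With K = 81, MP_N = (1/3)·15·N^(-2/3)·81^(3/4) = 135·N^(-2/3).
Profit maximization for a price taker requires P·MP_N = w: 6·135·N^(-2/3) = 90.
So N^(-2/3) = 1/9, which gives N = 27.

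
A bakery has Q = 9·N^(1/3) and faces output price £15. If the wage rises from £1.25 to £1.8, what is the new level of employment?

From P·MP_N = w with MP_N = 3·N^(-2/3), the labor demand is N(w) = (45/w)^(3/2).
At w = 1.25: N = 216. At w = 1.8: N = 125.

N* = 125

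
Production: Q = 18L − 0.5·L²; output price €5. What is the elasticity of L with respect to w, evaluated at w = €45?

From P·MP_L = w with MP_L = 18 − L, labor demand is L(w) = 18 − w/5.
dL/dw = −1/(5) = -0.2.
At w = 45, L = 9, so ε = (dL/dw)·(w/L) = (-0.2)·(45/9) = -1.

ε = -1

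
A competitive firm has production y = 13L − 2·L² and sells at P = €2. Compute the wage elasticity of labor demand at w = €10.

From P·MP_L = w with MP_L = 13 − 4L, labor demand is L(w) = (13 − w/2)/4.
dL/dw = −1/(8) = -0.125.
At w = 10, L = 2, so ε = (dL/dw)·(w/L) = (-0.125)·(10/2) = -0.625.

ε = -0.625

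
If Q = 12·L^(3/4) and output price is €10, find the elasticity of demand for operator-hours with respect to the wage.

ε = -4

MP_L = (3/4)·12·L^(-1/4), so P·MP_L = w gives 90·L^(-1/4) = w.
Solving, L(w) = (90/w)^(4). This is a constant-elasticity form: L ∝ w^(−4), so ε = −4.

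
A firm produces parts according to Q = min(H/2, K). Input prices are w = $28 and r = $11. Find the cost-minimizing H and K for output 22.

With a fixed-proportions technology, the cost-minimizing bundle uses no slack in either input: H/2 = K = Q.
So H = 2·22 = 44 and K = 22.

H* = 44, K* = 22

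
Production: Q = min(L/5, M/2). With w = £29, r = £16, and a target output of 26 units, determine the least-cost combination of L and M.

L* = 130, M* = 52

With a fixed-proportions technology, the cost-minimizing bundle uses no slack in either input: L/5 = M/2 = Q.
So L = 5·26 = 130 and M = 2·26 = 52.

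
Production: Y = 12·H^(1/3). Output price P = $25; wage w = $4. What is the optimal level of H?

H* = 125

MP_H = (1/3)·12·H^(-2/3) = 4·H^(-2/3).
Profit maximization for a price taker requires P·MP_H = w: 25·4·H^(-2/3) = 4.
So H^(-2/3) = 0.04, which gives H = 125.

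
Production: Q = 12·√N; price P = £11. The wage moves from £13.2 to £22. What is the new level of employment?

From P·MP_N = w with MP_N = 6·N^(-1/2), the labor demand is N(w) = (66/w)^(2).
At w = 13.2: N = 25. At w = 22: N = 9.

N* = 9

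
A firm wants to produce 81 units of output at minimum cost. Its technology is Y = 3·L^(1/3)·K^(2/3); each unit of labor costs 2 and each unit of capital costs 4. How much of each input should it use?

L* = 27, K* = 27

Cost minimization requires the marginal rate of technical substitution to equal the input-price ratio: MP_L/MP_K = w/r.
Here MP_L/MP_K = (1/3)·(K/L)/(2/3) = 0.5·(K/L). Setting this equal to 2/4 = 0.5 gives K = L.
Substituting into Y = 81: 3·L^(1/3)·(L)^(2/3) = 81.
Solving, L = 27 and K = 27.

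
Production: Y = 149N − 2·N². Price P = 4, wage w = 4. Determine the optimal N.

N* = 37

The marginal product of N is MP_N = 149 − 4N.
A price-taking firm hires until the value of the marginal product equals the wage: P·MP_N = w, so 4·(149 − 4N) = 4.
Then 149 − 4N = 1, giving N = 37.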